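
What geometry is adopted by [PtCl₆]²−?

octahedral

Each chloride is −1; balancing the −2 overall charge requires Pt(IV).
Pt sits in group 10, so the d-electron count is 10 − 4 = 6.
With 6 monodentate ligands the coordination number is 6.
Six donors around a single metal centre give an octahedral coordination sphere.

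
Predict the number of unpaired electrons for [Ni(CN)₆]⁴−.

2

Each cyanide is −1; balancing the −4 overall charge requires Ni(II).
Nickel is a group-10 element; Ni(II) is therefore d⁸.
In an octahedral field the d⁸ configuration is t₂g⁶e_g² (only one arrangement possible), giving 2 unpaired electrons.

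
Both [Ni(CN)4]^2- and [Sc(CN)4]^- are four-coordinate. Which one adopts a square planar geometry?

[Ni(CN)4]^2-

For [Ni(CN)4]^2-: Each cyanide is −1; balancing the −2 overall charge requires Ni(II). Ni sits in group 10, so the d-electron count is 10 − 2 = 8. Cyanide is a strong-field ligand (high in the spectrochemical series). A 3d d⁸ ion with strong-field ligands gains enough CFSE to favour square planar over tetrahedral. → square planar.
For [Sc(CN)4]^-: Ligand charges: each cyanide is −1. With an overall charge of −1 the scandium centre must be in the +3 oxidation state. Group 3 minus oxidation state 3 gives a d⁰ configuration. A d⁰ ion has no crystal-field stabilisation preference between square planar and tetrahedral, so four ligands adopt the sterically favoured tetrahedral geometry. → tetrahedral.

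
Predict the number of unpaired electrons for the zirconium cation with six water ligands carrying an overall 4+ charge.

0 unpaired electrons

Summing ligand charges against the +4 overall charge gives an oxidation state of +4 for zirconium.
Group 4 minus oxidation state 4 gives a d⁰ configuration.
In an octahedral field the d⁰ configuration is t₂g⁰e_g⁰, giving 0 unpaired electrons.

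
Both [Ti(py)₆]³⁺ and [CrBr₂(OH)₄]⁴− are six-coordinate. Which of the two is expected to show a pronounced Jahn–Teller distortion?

[Ti(py)₆]³⁺: Ligand charges: pyridine is neutral. With an overall charge of +3 the titanium centre must be in the +3 oxidation state. Ti sits in group 4, so the d-electron count is 4 − 3 = 1. The d¹ configuration leaves the e_g set evenly filled (or empty) — no strong Jahn–Teller driving force.
[CrBr₂(OH)₄]⁴−: Ligand charges: each bromide is −1; each hydroxide is −1. With an overall charge of −4 the chromium centre must be in the +2 oxidation state. Group 6 minus oxidation state 2 gives a d⁴ configuration. Bromide and hydroxide are weak-field ligands for a first-row metal, so the complex is high-spin. The t₂g³e_g¹ (high-spin) configuration has an unevenly filled e_g set; the Jahn–Teller theorem predicts a tetragonal distortion (typically axial elongation) to lift the degeneracy.

[CrBr₂(OH)₄]⁴−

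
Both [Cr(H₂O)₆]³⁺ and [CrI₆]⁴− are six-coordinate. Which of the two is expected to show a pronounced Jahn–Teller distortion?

[CrI₆]⁴−

[Cr(H₂O)₆]³⁺: Summing ligand charges against the +3 overall charge gives an oxidation state of +3 for chromium. Cr sits in group 6, so the d-electron count is 6 − 3 = 3. The d³ configuration leaves the e_g set evenly filled (or empty) — no strong Jahn–Teller driving force.
[CrI₆]⁴−: Each iodide is −1; balancing the −4 overall charge requires Cr(II). Group 6 minus oxidation state 2 gives a d⁴ configuration. Iodide is a weak-field ligand for a first-row metal, so the complex is high-spin. The t₂g³e_g¹ (high-spin) configuration has an unevenly filled e_g set; the Jahn–Teller theorem predicts a tetragonal distortion (typically axial elongation) to lift the degeneracy.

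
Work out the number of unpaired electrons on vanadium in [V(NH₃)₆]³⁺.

2 unpaired electrons

Ammonia is neutral; balancing the +3 overall charge requires V(III).
V sits in group 5, so the d-electron count is 5 − 3 = 2.
In an octahedral field the d² configuration is t₂g²e_g⁰ (only one arrangement possible), giving 2 unpaired electrons.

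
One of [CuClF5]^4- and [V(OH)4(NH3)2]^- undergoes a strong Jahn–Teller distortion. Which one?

[CuClF5]^4-

[CuClF5]^4-: Each chloride is −1; each fluoride is −1; balancing the −4 overall charge requires Cu(II). Cu sits in group 11, so the d-electron count is 11 − 2 = 9. The t₂g⁶e_g³ configuration has an unevenly filled e_g set; the Jahn–Teller theorem predicts a tetragonal distortion (typically axial elongation) to lift the degeneracy.
[V(OH)4(NH3)2]^-: Each hydroxide is −1; ammonia is neutral; balancing the −1 overall charge requires V(III). V sits in group 5, so the d-electron count is 5 − 3 = 2. The d² configuration leaves the e_g set evenly filled (or empty) — no strong Jahn–Teller driving force.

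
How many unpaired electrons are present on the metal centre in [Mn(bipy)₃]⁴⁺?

3

Summing ligand charges against the +4 overall charge gives an oxidation state of +4 for manganese.
Manganese is a group-7 element; Mn(IV) is therefore d³.
Counting donor atoms: 3×2,2′-bipyridine (bidentate) → 6 donors. Coordination number = 6.
In an octahedral field the d³ configuration is t₂g³e_g⁰ (only one arrangement possible), giving 3 unpaired electrons.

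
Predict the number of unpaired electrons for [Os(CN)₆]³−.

Ligand charges: each cyanide is −1. With an overall charge of −3 the osmium centre must be in the +3 oxidation state.
Group 8 minus oxidation state 3 gives a d⁵ configuration.
The spin state decides the count: a 5d ion has a large Δₒ and is invariably low-spin.
An octahedral low-spin d⁵ ion is t₂g⁵e_g⁰, giving 1 unpaired electron.

1 unpaired electron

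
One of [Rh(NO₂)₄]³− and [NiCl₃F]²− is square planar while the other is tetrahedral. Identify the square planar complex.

For [Rh(NO₂)₄]³−: Summing ligand charges against the −3 overall charge gives an oxidation state of +1 for rhodium. Rh sits in group 9, so the d-electron count is 9 − 1 = 8. A 4d d⁸ ion has a large crystal-field splitting; square planar leaves the high-energy d_{x²−y²} orbital empty and maximises CFSE. → square planar.
For [NiCl₃F]²−: Ligand charges: each chloride is −1; each fluoride is −1. With an overall charge of −2 the nickel centre must be in the +2 oxidation state. Nickel is a group-10 element; Ni(II) is therefore d⁸. Chloride and fluoride are weak-field ligands. With weak-field ligands the CFSE gain from square planar is small, so a 3d d⁸ ion takes the sterically preferred tetrahedral geometry. → tetrahedral.

[Rh(NO₂)₄]³−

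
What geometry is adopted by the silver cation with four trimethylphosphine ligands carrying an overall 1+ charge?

tetrahedral

Trimethylphosphine is neutral; balancing the +1 overall charge requires Ag(I).
Silver is a group-11 element; Ag(I) is therefore d¹⁰.
With 4 monodentate ligands the coordination number is 4.
A d¹⁰ ion has no crystal-field stabilisation preference between square planar and tetrahedral, so four ligands adopt the sterically favoured tetrahedral geometry.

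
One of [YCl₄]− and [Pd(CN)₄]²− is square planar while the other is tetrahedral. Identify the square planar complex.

[Pd(CN)₄]²−

For [YCl₄]−: Ligand charges: each chloride is −1. With an overall charge of −1 the yttrium centre must be in the +3 oxidation state. Group 3 minus oxidation state 3 gives a d⁰ configuration. A d⁰ ion has no crystal-field stabilisation preference between square planar and tetrahedral, so four ligands adopt the sterically favoured tetrahedral geometry. → tetrahedral.
For [Pd(CN)₄]²−: Ligand charges: each cyanide is −1. With an overall charge of −2 the palladium centre must be in the +2 oxidation state. Palladium is a group-10 element; Pd(II) is therefore d⁸. A 4d d⁸ ion has a large crystal-field splitting; square planar leaves the high-energy d_{x²−y²} orbital empty and maximises CFSE. → square planar.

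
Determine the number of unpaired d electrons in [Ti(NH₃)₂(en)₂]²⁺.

2 unpaired electrons

Ligand charges: ammonia is neutral; ethylenediamine is neutral. With an overall charge of +2 the titanium centre must be in the +2 oxidation state.
Ti sits in group 4, so the d-electron count is 4 − 2 = 2.
Counting donor atoms: 2×ammonia (monodentate) → 2 donors; 2×ethylenediamine (bidentate) → 4 donors. Coordination number = 6.
In an octahedral field the d² configuration is t₂g²e_g⁰ (only one arrangement possible), giving 2 unpaired electrons.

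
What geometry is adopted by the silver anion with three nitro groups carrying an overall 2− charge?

Summing ligand charges against the −2 overall charge gives an oxidation state of +1 for silver.
Silver is a group-11 element; Ag(I) is therefore d¹⁰.
With 3 monodentate ligands the coordination number is 3.
Three ligands around a d¹⁰ centre minimise repulsion in a trigonal-planar arrangement.

trigonal planar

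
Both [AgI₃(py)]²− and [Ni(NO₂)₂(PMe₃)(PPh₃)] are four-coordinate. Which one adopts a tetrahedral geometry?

[AgI₃(py)]²−

For [AgI₃(py)]²−: Summing ligand charges against the −2 overall charge gives an oxidation state of +1 for silver. Group 11 minus oxidation state 1 gives a d¹⁰ configuration. A d¹⁰ ion has no crystal-field stabilisation preference between square planar and tetrahedral, so four ligands adopt the sterically favoured tetrahedral geometry. → tetrahedral.
For [Ni(NO₂)₂(PMe₃)(PPh₃)]: Summing ligand charges against the 0 overall charge gives an oxidation state of +2 for nickel. Ni sits in group 10, so the d-electron count is 10 − 2 = 8. Nitro (N-bound nitrite), trimethylphosphine, and triphenylphosphine are strong-field ligands (high in the spectrochemical series). A 3d d⁸ ion with strong-field ligands gains enough CFSE to favour square planar over tetrahedral. → square planar.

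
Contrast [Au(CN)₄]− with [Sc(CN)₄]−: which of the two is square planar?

[Au(CN)₄]−

For [Au(CN)₄]−: Ligand charges: each cyanide is −1. With an overall charge of −1 the gold centre must be in the +3 oxidation state. Group 11 minus oxidation state 3 gives a d⁸ configuration. A 5d d⁸ ion has a large crystal-field splitting; square planar leaves the high-energy d_{x²−y²} orbital empty and maximises CFSE. → square planar.
For [Sc(CN)₄]−: Summing ligand charges against the −1 overall charge gives an oxidation state of +3 for scandium. Group 3 minus oxidation state 3 gives a d⁰ configuration. A d⁰ ion has no crystal-field stabilisation preference between square planar and tetrahedral, so four ligands adopt the sterically favoured tetrahedral geometry. → tetrahedral.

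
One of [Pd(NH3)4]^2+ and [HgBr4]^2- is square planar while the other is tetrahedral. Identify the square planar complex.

[Pd(NH3)4]^2+

For [Pd(NH3)4]^2+: Ligand charges: ammonia is neutral. With an overall charge of +2 the palladium centre must be in the +2 oxidation state. Palladium is a group-10 element; Pd(II) is therefore d⁸. A 4d d⁸ ion has a large crystal-field splitting; square planar leaves the high-energy d_{x²−y²} orbital empty and maximises CFSE. → square planar.
For [HgBr4]^2-: Ligand charges: each bromide is −1. With an overall charge of −2 the mercury centre must be in the +2 oxidation state. Group 12 minus oxidation state 2 gives a d¹⁰ configuration. A d¹⁰ ion has no crystal-field stabilisation preference between square planar and tetrahedral, so four ligands adopt the sterically favoured tetrahedral geometry. → tetrahedral.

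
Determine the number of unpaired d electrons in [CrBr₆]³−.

3 unpaired electrons

Summing ligand charges against the −3 overall charge gives an oxidation state of +3 for chromium.
Group 6 minus oxidation state 3 gives a d³ configuration.
In an octahedral field the d³ configuration is t₂g³e_g⁰ (only one arrangement possible), giving 3 unpaired electrons.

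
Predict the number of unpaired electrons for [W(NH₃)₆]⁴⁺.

Ammonia is neutral; balancing the +4 overall charge requires W(IV).
W sits in group 6, so the d-electron count is 6 − 4 = 2.
In an octahedral field the d² configuration is t₂g²e_g⁰ (only one arrangement possible), giving 2 unpaired electrons.

2 unpaired electrons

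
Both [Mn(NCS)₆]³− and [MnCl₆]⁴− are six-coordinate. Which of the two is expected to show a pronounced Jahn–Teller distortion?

[Mn(NCS)₆]³−: Each isothiocyanate is −1; balancing the −3 overall charge requires Mn(III). Group 7 minus oxidation state 3 gives a d⁴ configuration. Isothiocyanate is a weak-field ligand for a first-row metal, so the complex is high-spin. The t₂g³e_g¹ (high-spin) configuration has an unevenly filled e_g set; the Jahn–Teller theorem predicts a tetragonal distortion (typically axial elongation) to lift the degeneracy.
[MnCl₆]⁴−: Ligand charges: each chloride is −1. With an overall charge of −4 the manganese centre must be in the +2 oxidation state. Manganese is a group-7 element; Mn(II) is therefore d⁵. Chloride is a weak-field ligand for a first-row metal, so the complex is high-spin. The d⁵ configuration leaves the e_g set evenly filled (or empty) — no strong Jahn–Teller driving force.

[Mn(NCS)₆]³−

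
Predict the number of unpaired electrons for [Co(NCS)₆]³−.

0 unpaired electrons

Ligand charges: each isothiocyanate is −1. With an overall charge of −3 the cobalt centre must be in the +3 oxidation state.
Cobalt is a group-9 element; Co(III) is therefore d⁶.
The spin state decides the count: Co(III) has an exceptionally large octahedral splitting and is low-spin with essentially every ligand except fluoride.
An octahedral low-spin d⁶ ion is t₂g⁶e_g⁰, giving 0 unpaired electrons.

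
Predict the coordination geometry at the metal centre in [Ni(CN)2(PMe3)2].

Each cyanide is −1; trimethylphosphine is neutral; balancing the 0 overall charge requires Ni(II).
Ni sits in group 10, so the d-electron count is 10 − 2 = 8.
With 4 monodentate ligands the coordination number is 4.
Cyanide and trimethylphosphine are strong-field ligands (high in the spectrochemical series).
A 3d d⁸ ion with strong-field ligands gains enough CFSE to favour square planar over tetrahedral.

square planar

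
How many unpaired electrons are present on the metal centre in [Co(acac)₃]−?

3

Ligand charges: each acetylacetonate is −1. With an overall charge of −1 the cobalt centre must be in the +2 oxidation state.
Cobalt is a group-9 element; Co(II) is therefore d⁷.
Counting donor atoms: 3×acetylacetonate (bidentate) → 6 donors. Coordination number = 6.
The spin state decides the count: Acetylacetonate is a weak-field ligand for a first-row metal, so the complex is high-spin.
An octahedral high-spin d⁷ ion is t₂g⁵e_g², giving 3 unpaired electrons.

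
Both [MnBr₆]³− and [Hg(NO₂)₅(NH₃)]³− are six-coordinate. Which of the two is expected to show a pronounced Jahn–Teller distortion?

[MnBr₆]³−: Ligand charges: each bromide is −1. With an overall charge of −3 the manganese centre must be in the +3 oxidation state. Group 7 minus oxidation state 3 gives a d⁴ configuration. Bromide is a weak-field ligand for a first-row metal, so the complex is high-spin. The t₂g³e_g¹ (high-spin) configuration has an unevenly filled e_g set; the Jahn–Teller theorem predicts a tetragonal distortion (typically axial elongation) to lift the degeneracy.
[Hg(NO₂)₅(NH₃)]³−: Ligand charges: each nitro (N-bound nitrite) is −1; ammonia is neutral. With an overall charge of −3 the mercury centre must be in the +2 oxidation state. Hg sits in group 12, so the d-electron count is 12 − 2 = 10. The d¹⁰ configuration leaves the e_g set evenly filled (or empty) — no strong Jahn–Teller driving force.

[MnBr₆]³−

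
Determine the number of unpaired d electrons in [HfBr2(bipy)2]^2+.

0 unpaired electrons

Summing ligand charges against the +2 overall charge gives an oxidation state of +4 for hafnium.
Group 4 minus oxidation state 4 gives a d⁰ configuration.
Counting donor atoms: 2×bromide (monodentate) → 2 donors; 2×2,2′-bipyridine (bidentate) → 4 donors. Coordination number = 6.
In an octahedral field the d⁰ configuration is t₂g⁰e_g⁰, giving 0 unpaired electrons.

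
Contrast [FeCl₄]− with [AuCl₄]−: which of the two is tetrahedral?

For [FeCl₄]−: Ligand charges: each chloride is −1. With an overall charge of −1 the iron centre must be in the +3 oxidation state. Fe sits in group 8, so the d-electron count is 8 − 3 = 5. A high-spin d⁵ ion has zero CFSE in either geometry, so four ligands adopt the sterically favoured tetrahedral geometry. → tetrahedral.
For [AuCl₄]−: Each chloride is −1; balancing the −1 overall charge requires Au(III). Au sits in group 11, so the d-electron count is 11 − 3 = 8. A 5d d⁸ ion has a large crystal-field splitting; square planar leaves the high-energy d_{x²−y²} orbital empty and maximises CFSE. → square planar.

[FeCl₄]−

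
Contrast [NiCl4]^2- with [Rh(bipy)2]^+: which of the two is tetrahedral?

For [NiCl4]^2-: Summing ligand charges against the −2 overall charge gives an oxidation state of +2 for nickel. Ni sits in group 10, so the d-electron count is 10 − 2 = 8. Chloride is a weak-field ligand. With weak-field ligands the CFSE gain from square planar is small, so a 3d d⁸ ion takes the sterically preferred tetrahedral geometry. → tetrahedral.
For [Rh(bipy)2]^+: 2,2′-bipyridine is neutral; balancing the +1 overall charge requires Rh(I). Rhodium is a group-9 element; Rh(I) is therefore d⁸. A 4d d⁸ ion has a large crystal-field splitting; square planar leaves the high-energy d_{x²−y²} orbital empty and maximises CFSE. → square planar.

[NiCl4]^2-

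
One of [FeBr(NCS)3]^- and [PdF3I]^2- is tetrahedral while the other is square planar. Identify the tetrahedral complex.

For [FeBr(NCS)3]^-: Ligand charges: each bromide is −1; each isothiocyanate is −1. With an overall charge of −1 the iron centre must be in the +3 oxidation state. Group 8 minus oxidation state 3 gives a d⁵ configuration. A high-spin d⁵ ion has zero CFSE in either geometry, so four ligands adopt the sterically favoured tetrahedral geometry. → tetrahedral.
For [PdF3I]^2-: Summing ligand charges against the −2 overall charge gives an oxidation state of +2 for palladium. Pd sits in group 10, so the d-electron count is 10 − 2 = 8. A 4d d⁸ ion has a large crystal-field splitting; square planar leaves the high-energy d_{x²−y²} orbital empty and maximises CFSE. → square planar.

[FeBr(NCS)3]^-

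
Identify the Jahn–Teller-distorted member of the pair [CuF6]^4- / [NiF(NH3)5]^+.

[CuF6]^4-: Summing ligand charges against the −4 overall charge gives an oxidation state of +2 for copper. Cu sits in group 11, so the d-electron count is 11 − 2 = 9. The t₂g⁶e_g³ configuration has an unevenly filled e_g set; the Jahn–Teller theorem predicts a tetragonal distortion (typically axial elongation) to lift the degeneracy.
[NiF(NH3)5]^+: Each fluoride is −1; ammonia is neutral; balancing the +1 overall charge requires Ni(II). Ni sits in group 10, so the d-electron count is 10 − 2 = 8. The d⁸ configuration leaves the e_g set evenly filled (or empty) — no strong Jahn–Teller driving force.

[CuF6]^4-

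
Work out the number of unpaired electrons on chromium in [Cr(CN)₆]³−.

3 unpaired electrons

Summing ligand charges against the −3 overall charge gives an oxidation state of +3 for chromium.
Group 6 minus oxidation state 3 gives a d³ configuration.
In an octahedral field the d³ configuration is t₂g³e_g⁰ (only one arrangement possible), giving 3 unpaired electrons.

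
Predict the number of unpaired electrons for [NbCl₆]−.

0

Each chloride is −1; balancing the −1 overall charge requires Nb(V).
Group 5 minus oxidation state 5 gives a d⁰ configuration.
In an octahedral field the d⁰ configuration is t₂g⁰e_g⁰, giving 0 unpaired electrons.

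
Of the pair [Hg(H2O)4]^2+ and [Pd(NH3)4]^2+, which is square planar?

[Pd(NH3)4]^2+

For [Hg(H2O)4]^2+: Water is neutral; balancing the +2 overall charge requires Hg(II). Hg sits in group 12, so the d-electron count is 12 − 2 = 10. A d¹⁰ ion has no crystal-field stabilisation preference between square planar and tetrahedral, so four ligands adopt the sterically favoured tetrahedral geometry. → tetrahedral.
For [Pd(NH3)4]^2+: Summing ligand charges against the +2 overall charge gives an oxidation state of +2 for palladium. Pd sits in group 10, so the d-electron count is 10 − 2 = 8. A 4d d⁸ ion has a large crystal-field splitting; square planar leaves the high-energy d_{x²−y²} orbital empty and maximises CFSE. → square planar.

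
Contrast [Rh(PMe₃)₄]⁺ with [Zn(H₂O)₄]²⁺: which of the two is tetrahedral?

[Zn(H₂O)₄]²⁺

For [Rh(PMe₃)₄]⁺: Ligand charges: trimethylphosphine is neutral. With an overall charge of +1 the rhodium centre must be in the +1 oxidation state. Rhodium is a group-9 element; Rh(I) is therefore d⁸. A 4d d⁸ ion has a large crystal-field splitting; square planar leaves the high-energy d_{x²−y²} orbital empty and maximises CFSE. → square planar.
For [Zn(H₂O)₄]²⁺: Summing ligand charges against the +2 overall charge gives an oxidation state of +2 for zinc. Zn sits in group 12, so the d-electron count is 12 − 2 = 10. A d¹⁰ ion has no crystal-field stabilisation preference between square planar and tetrahedral, so four ligands adopt the sterically favoured tetrahedral geometry. → tetrahedral.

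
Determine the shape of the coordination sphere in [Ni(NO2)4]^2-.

Ligand charges: each nitro (N-bound nitrite) is −1. With an overall charge of −2 the nickel centre must be in the +2 oxidation state.
Ni sits in group 10, so the d-electron count is 10 − 2 = 8.
With 4 monodentate ligands the coordination number is 4.
Nitro (N-bound nitrite) is a strong-field ligand (high in the spectrochemical series).
A 3d d⁸ ion with strong-field ligands gains enough CFSE to favour square planar over tetrahedral.

square planar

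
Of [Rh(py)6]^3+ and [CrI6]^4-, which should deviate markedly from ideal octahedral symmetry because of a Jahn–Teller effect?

[Rh(py)6]^3+: Summing ligand charges against the +3 overall charge gives an oxidation state of +3 for rhodium. Rh sits in group 9, so the d-electron count is 9 − 3 = 6. A 4d ion has a large Δₒ and is invariably low-spin. The d⁶ configuration leaves the e_g set evenly filled (or empty) — no strong Jahn–Teller driving force.
[CrI6]^4-: Summing ligand charges against the −4 overall charge gives an oxidation state of +2 for chromium. Chromium is a group-6 element; Cr(II) is therefore d⁴. Iodide is a weak-field ligand for a first-row metal, so the complex is high-spin. The t₂g³e_g¹ (high-spin) configuration has an unevenly filled e_g set; the Jahn–Teller theorem predicts a tetragonal distortion (typically axial elongation) to lift the degeneracy.

[CrI6]^4-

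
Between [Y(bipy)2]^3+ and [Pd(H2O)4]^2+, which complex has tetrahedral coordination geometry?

For [Y(bipy)2]^3+: Ligand charges: 2,2′-bipyridine is neutral. With an overall charge of +3 the yttrium centre must be in the +3 oxidation state. Yttrium is a group-3 element; Y(III) is therefore d⁰. A d⁰ ion has no crystal-field stabilisation preference between square planar and tetrahedral, so four ligands adopt the sterically favoured tetrahedral geometry. → tetrahedral.
For [Pd(H2O)4]^2+: Ligand charges: water is neutral. With an overall charge of +2 the palladium centre must be in the +2 oxidation state. Pd sits in group 10, so the d-electron count is 10 − 2 = 8. A 4d d⁸ ion has a large crystal-field splitting; square planar leaves the high-energy d_{x²−y²} orbital empty and maximises CFSE. → square planar.

[Y(bipy)2]^3+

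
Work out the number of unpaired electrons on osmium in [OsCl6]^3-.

1

Each chloride is −1; balancing the −3 overall charge requires Os(III).
Group 8 minus oxidation state 3 gives a d⁵ configuration.
The spin state decides the count: a 5d ion has a large Δₒ and is invariably low-spin.
An octahedral low-spin d⁵ ion is t₂g⁵e_g⁰, giving 1 unpaired electron.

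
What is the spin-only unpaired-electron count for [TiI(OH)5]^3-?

Ligand charges: each iodide is −1; each hydroxide is −1. With an overall charge of −3 the titanium centre must be in the +3 oxidation state.
Ti sits in group 4, so the d-electron count is 4 − 3 = 1.
In an octahedral field the d¹ configuration is t₂g¹e_g⁰ (only one arrangement possible), giving 1 unpaired electron.

1 unpaired electron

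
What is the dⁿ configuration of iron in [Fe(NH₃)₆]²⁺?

d⁶

Ammonia is neutral; balancing the +2 overall charge requires Fe(II).
Iron is a group-8 element; Fe(II) is therefore d⁶.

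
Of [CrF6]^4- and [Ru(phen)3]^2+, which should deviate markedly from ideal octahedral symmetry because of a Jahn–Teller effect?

[CrF6]^4-

[CrF6]^4-: Each fluoride is −1; balancing the −4 overall charge requires Cr(II). Cr sits in group 6, so the d-electron count is 6 − 2 = 4. Fluoride is a weak-field ligand for a first-row metal, so the complex is high-spin. The t₂g³e_g¹ (high-spin) configuration has an unevenly filled e_g set; the Jahn–Teller theorem predicts a tetragonal distortion (typically axial elongation) to lift the degeneracy.
[Ru(phen)3]^2+: Summing ligand charges against the +2 overall charge gives an oxidation state of +2 for ruthenium. Ru sits in group 8, so the d-electron count is 8 − 2 = 6. A 4d ion has a large Δₒ and is invariably low-spin. The d⁶ configuration leaves the e_g set evenly filled (or empty) — no strong Jahn–Teller driving force.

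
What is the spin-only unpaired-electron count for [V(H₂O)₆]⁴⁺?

1 unpaired electron

Water is neutral; balancing the +4 overall charge requires V(IV).
V sits in group 5, so the d-electron count is 5 − 4 = 1.
In an octahedral field the d¹ configuration is t₂g¹e_g⁰ (only one arrangement possible), giving 1 unpaired electron.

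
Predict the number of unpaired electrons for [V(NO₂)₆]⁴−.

3 unpaired electrons

Summing ligand charges against the −4 overall charge gives an oxidation state of +2 for vanadium.
Vanadium is a group-5 element; V(II) is therefore d³.
In an octahedral field the d³ configuration is t₂g³e_g⁰ (only one arrangement possible), giving 3 unpaired electrons.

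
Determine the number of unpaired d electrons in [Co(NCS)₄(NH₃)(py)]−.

0

Summing ligand charges against the −1 overall charge gives an oxidation state of +3 for cobalt.
Group 9 minus oxidation state 3 gives a d⁶ configuration.
The spin state decides the count: Co(III) has an exceptionally large octahedral splitting and is low-spin with essentially every ligand except fluoride.
An octahedral low-spin d⁶ ion is t₂g⁶e_g⁰, giving 0 unpaired electrons.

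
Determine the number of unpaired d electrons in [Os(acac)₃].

1 unpaired electron

Ligand charges: each acetylacetonate is −1. With an overall charge of 0 the osmium centre must be in the +3 oxidation state.
Osmium is a group-8 element; Os(III) is therefore d⁵.
Counting donor atoms: 3×acetylacetonate (bidentate) → 6 donors. Coordination number = 6.
The spin state decides the count: a 5d ion has a large Δₒ and is invariably low-spin.
An octahedral low-spin d⁵ ion is t₂g⁵e_g⁰, giving 1 unpaired electron.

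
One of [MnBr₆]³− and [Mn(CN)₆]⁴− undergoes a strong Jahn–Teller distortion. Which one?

[MnBr₆]³−

[MnBr₆]³−: Ligand charges: each bromide is −1. With an overall charge of −3 the manganese centre must be in the +3 oxidation state. Group 7 minus oxidation state 3 gives a d⁴ configuration. Bromide is a weak-field ligand for a first-row metal, so the complex is high-spin. The t₂g³e_g¹ (high-spin) configuration has an unevenly filled e_g set; the Jahn–Teller theorem predicts a tetragonal distortion (typically axial elongation) to lift the degeneracy.
[Mn(CN)₆]⁴−: Ligand charges: each cyanide is −1. With an overall charge of −4 the manganese centre must be in the +2 oxidation state. Manganese is a group-7 element; Mn(II) is therefore d⁵. Cyanide is a strong-field ligand (high in the spectrochemical series) for a first-row metal, so the complex is low-spin. The d⁵ configuration leaves the e_g set evenly filled (or empty) — no strong Jahn–Teller driving force.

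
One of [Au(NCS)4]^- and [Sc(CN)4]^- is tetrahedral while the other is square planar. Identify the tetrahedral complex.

For [Au(NCS)4]^-: Ligand charges: each isothiocyanate is −1. With an overall charge of −1 the gold centre must be in the +3 oxidation state. Group 11 minus oxidation state 3 gives a d⁸ configuration. A 5d d⁸ ion has a large crystal-field splitting; square planar leaves the high-energy d_{x²−y²} orbital empty and maximises CFSE. → square planar.
For [Sc(CN)4]^-: Ligand charges: each cyanide is −1. With an overall charge of −1 the scandium centre must be in the +3 oxidation state. Group 3 minus oxidation state 3 gives a d⁰ configuration. A d⁰ ion has no crystal-field stabilisation preference between square planar and tetrahedral, so four ligands adopt the sterically favoured tetrahedral geometry. → tetrahedral.

[Sc(CN)4]^-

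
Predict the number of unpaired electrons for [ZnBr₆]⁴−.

Each bromide is −1; balancing the −4 overall charge requires Zn(II).
Zn sits in group 12, so the d-electron count is 12 − 2 = 10.
In an octahedral field the d¹⁰ configuration is t₂g⁶e_g⁴, giving 0 unpaired electrons.

0 unpaired electrons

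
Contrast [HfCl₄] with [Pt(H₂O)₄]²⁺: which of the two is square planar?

For [HfCl₄]: Each chloride is −1; balancing the 0 overall charge requires Hf(IV). Hf sits in group 4, so the d-electron count is 4 − 4 = 0. A d⁰ ion has no crystal-field stabilisation preference between square planar and tetrahedral, so four ligands adopt the sterically favoured tetrahedral geometry. → tetrahedral.
For [Pt(H₂O)₄]²⁺: Water is neutral; balancing the +2 overall charge requires Pt(II). Group 10 minus oxidation state 2 gives a d⁸ configuration. A 5d d⁸ ion has a large crystal-field splitting; square planar leaves the high-energy d_{x²−y²} orbital empty and maximises CFSE. → square planar.

[Pt(H₂O)₄]²⁺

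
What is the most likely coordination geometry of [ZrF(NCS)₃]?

Each fluoride is −1; each isothiocyanate is −1; balancing the 0 overall charge requires Zr(IV).
Group 4 minus oxidation state 4 gives a d⁰ configuration.
Coordination number: 4.
A d⁰ ion has no crystal-field stabilisation preference between square planar and tetrahedral, so four ligands adopt the sterically favoured tetrahedral geometry.

tetrahedral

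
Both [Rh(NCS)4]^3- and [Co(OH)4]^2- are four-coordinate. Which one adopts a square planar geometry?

For [Rh(NCS)4]^3-: Summing ligand charges against the −3 overall charge gives an oxidation state of +1 for rhodium. Group 9 minus oxidation state 1 gives a d⁸ configuration. A 4d d⁸ ion has a large crystal-field splitting; square planar leaves the high-energy d_{x²−y²} orbital empty and maximises CFSE. → square planar.
For [Co(OH)4]^2-: Ligand charges: each hydroxide is −1. With an overall charge of −2 the cobalt centre must be in the +2 oxidation state. Group 9 minus oxidation state 2 gives a d⁷ configuration. For a high-spin 3d d⁷ ion with weak-field ligands the small Δₜ gives little square-planar CFSE advantage, so four ligands adopt the sterically favoured tetrahedral geometry. → tetrahedral.

[Rh(NCS)4]^3-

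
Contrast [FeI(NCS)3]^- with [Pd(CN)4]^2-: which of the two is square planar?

For [FeI(NCS)3]^-: Ligand charges: each iodide is −1; each isothiocyanate is −1. With an overall charge of −1 the iron centre must be in the +3 oxidation state. Fe sits in group 8, so the d-electron count is 8 − 3 = 5. A high-spin d⁵ ion has zero CFSE in either geometry, so four ligands adopt the sterically favoured tetrahedral geometry. → tetrahedral.
For [Pd(CN)4]^2-: Ligand charges: each cyanide is −1. With an overall charge of −2 the palladium centre must be in the +2 oxidation state. Pd sits in group 10, so the d-electron count is 10 − 2 = 8. A 4d d⁸ ion has a large crystal-field splitting; square planar leaves the high-energy d_{x²−y²} orbital empty and maximises CFSE. → square planar.

[Pd(CN)4]^2-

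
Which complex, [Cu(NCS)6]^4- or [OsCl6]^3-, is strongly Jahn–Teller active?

[Cu(NCS)6]^4-

[Cu(NCS)6]^4-: Summing ligand charges against the −4 overall charge gives an oxidation state of +2 for copper. Copper is a group-11 element; Cu(II) is therefore d⁹. The t₂g⁶e_g³ configuration has an unevenly filled e_g set; the Jahn–Teller theorem predicts a tetragonal distortion (typically axial elongation) to lift the degeneracy.
[OsCl6]^3-: Summing ligand charges against the −3 overall charge gives an oxidation state of +3 for osmium. Osmium is a group-8 element; Os(III) is therefore d⁵. A 5d ion has a large Δₒ and is invariably low-spin. The d⁵ configuration leaves the e_g set evenly filled (or empty) — no strong Jahn–Teller driving force.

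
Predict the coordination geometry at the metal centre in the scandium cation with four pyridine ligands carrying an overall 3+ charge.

tetrahedral

Pyridine is neutral; balancing the +3 overall charge requires Sc(III).
Sc sits in group 3, so the d-electron count is 3 − 3 = 0.
With 4 monodentate ligands the coordination number is 4.
A d⁰ ion has no crystal-field stabilisation preference between square planar and tetrahedral, so four ligands adopt the sterically favoured tetrahedral geometry.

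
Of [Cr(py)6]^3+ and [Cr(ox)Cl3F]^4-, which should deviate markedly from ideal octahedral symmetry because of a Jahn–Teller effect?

[Cr(py)6]^3+: Summing ligand charges against the +3 overall charge gives an oxidation state of +3 for chromium. Group 6 minus oxidation state 3 gives a d³ configuration. The d³ configuration leaves the e_g set evenly filled (or empty) — no strong Jahn–Teller driving force.
[Cr(ox)Cl3F]^4-: Ligand charges: each oxalate is −2; each chloride is −1; each fluoride is −1. With an overall charge of −4 the chromium centre must be in the +2 oxidation state. Cr sits in group 6, so the d-electron count is 6 − 2 = 4. Chloride, fluoride, and oxalate are weak-field ligands for a first-row metal, so the complex is high-spin. The t₂g³e_g¹ (high-spin) configuration has an unevenly filled e_g set; the Jahn–Teller theorem predicts a tetragonal distortion (typically axial elongation) to lift the degeneracy.

[Cr(ox)Cl3F]^4-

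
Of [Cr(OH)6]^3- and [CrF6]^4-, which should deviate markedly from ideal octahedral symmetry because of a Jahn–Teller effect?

[CrF6]^4-

[Cr(OH)6]^3-: Each hydroxide is −1; balancing the −3 overall charge requires Cr(III). Chromium is a group-6 element; Cr(III) is therefore d³. The d³ configuration leaves the e_g set evenly filled (or empty) — no strong Jahn–Teller driving force.
[CrF6]^4-: Each fluoride is −1; balancing the −4 overall charge requires Cr(II). Group 6 minus oxidation state 2 gives a d⁴ configuration. Fluoride is a weak-field ligand for a first-row metal, so the complex is high-spin. The t₂g³e_g¹ (high-spin) configuration has an unevenly filled e_g set; the Jahn–Teller theorem predicts a tetragonal distortion (typically axial elongation) to lift the degeneracy.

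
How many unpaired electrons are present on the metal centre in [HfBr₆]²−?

0

Summing ligand charges against the −2 overall charge gives an oxidation state of +4 for hafnium.
Hf sits in group 4, so the d-electron count is 4 − 4 = 0.
In an octahedral field the d⁰ configuration is t₂g⁰e_g⁰, giving 0 unpaired electrons.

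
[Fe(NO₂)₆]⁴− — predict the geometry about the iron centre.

octahedral

Summing ligand charges against the −4 overall charge gives an oxidation state of +2 for iron.
Group 8 minus oxidation state 2 gives a d⁶ configuration.
Coordination number: 6.
Six donors around a single metal centre give an octahedral coordination sphere.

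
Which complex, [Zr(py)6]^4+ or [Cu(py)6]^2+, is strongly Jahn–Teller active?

[Zr(py)6]^4+: Pyridine is neutral; balancing the +4 overall charge requires Zr(IV). Zr sits in group 4, so the d-electron count is 4 − 4 = 0. The d⁰ configuration leaves the e_g set evenly filled (or empty) — no strong Jahn–Teller driving force.
[Cu(py)6]^2+: Summing ligand charges against the +2 overall charge gives an oxidation state of +2 for copper. Copper is a group-11 element; Cu(II) is therefore d⁹. The t₂g⁶e_g³ configuration has an unevenly filled e_g set; the Jahn–Teller theorem predicts a tetragonal distortion (typically axial elongation) to lift the degeneracy.

[Cu(py)6]^2+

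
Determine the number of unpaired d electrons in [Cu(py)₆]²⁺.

1 unpaired electron

Summing ligand charges against the +2 overall charge gives an oxidation state of +2 for copper.
Copper is a group-11 element; Cu(II) is therefore d⁹.
In an octahedral field the d⁹ configuration is t₂g⁶e_g³ (only one arrangement possible), giving 1 unpaired electron.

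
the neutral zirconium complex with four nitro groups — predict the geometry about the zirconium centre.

Ligand charges: each nitro (N-bound nitrite) is −1. With an overall charge of 0 the zirconium centre must be in the +4 oxidation state.
Group 4 minus oxidation state 4 gives a d⁰ configuration.
Coordination number: 4.
A d⁰ ion has no crystal-field stabilisation preference between square planar and tetrahedral, so four ligands adopt the sterically favoured tetrahedral geometry.

tetrahedral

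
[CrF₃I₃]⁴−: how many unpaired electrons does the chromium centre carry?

4

Summing ligand charges against the −4 overall charge gives an oxidation state of +2 for chromium.
Chromium is a group-6 element; Cr(II) is therefore d⁴.
The spin state decides the count: Fluoride and iodide are weak-field ligands for a first-row metal, so the complex is high-spin.
An octahedral high-spin d⁴ ion is t₂g³e_g¹, giving 4 unpaired electrons.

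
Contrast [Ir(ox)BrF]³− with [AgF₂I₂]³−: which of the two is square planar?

For [Ir(ox)BrF]³−: Summing ligand charges against the −3 overall charge gives an oxidation state of +1 for iridium. Ir sits in group 9, so the d-electron count is 9 − 1 = 8. A 5d d⁸ ion has a large crystal-field splitting; square planar leaves the high-energy d_{x²−y²} orbital empty and maximises CFSE. → square planar.
For [AgF₂I₂]³−: Ligand charges: each fluoride is −1; each iodide is −1. With an overall charge of −3 the silver centre must be in the +1 oxidation state. Group 11 minus oxidation state 1 gives a d¹⁰ configuration. A d¹⁰ ion has no crystal-field stabilisation preference between square planar and tetrahedral, so four ligands adopt the sterically favoured tetrahedral geometry. → tetrahedral.

[Ir(ox)BrF]³−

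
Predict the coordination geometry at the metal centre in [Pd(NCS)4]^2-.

Each isothiocyanate is −1; balancing the −2 overall charge requires Pd(II).
Group 10 minus oxidation state 2 gives a d⁸ configuration.
Coordination number: 4.
A 4d d⁸ ion has a large crystal-field splitting; square planar leaves the high-energy d_{x²−y²} orbital empty and maximises CFSE.

square planar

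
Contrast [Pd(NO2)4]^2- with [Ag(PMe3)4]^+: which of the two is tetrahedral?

[Ag(PMe3)4]^+

For [Pd(NO2)4]^2-: Each nitro (N-bound nitrite) is −1; balancing the −2 overall charge requires Pd(II). Group 10 minus oxidation state 2 gives a d⁸ configuration. A 4d d⁸ ion has a large crystal-field splitting; square planar leaves the high-energy d_{x²−y²} orbital empty and maximises CFSE. → square planar.
For [Ag(PMe3)4]^+: Summing ligand charges against the +1 overall charge gives an oxidation state of +1 for silver. Group 11 minus oxidation state 1 gives a d¹⁰ configuration. A d¹⁰ ion has no crystal-field stabilisation preference between square planar and tetrahedral, so four ligands adopt the sterically favoured tetrahedral geometry. → tetrahedral.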